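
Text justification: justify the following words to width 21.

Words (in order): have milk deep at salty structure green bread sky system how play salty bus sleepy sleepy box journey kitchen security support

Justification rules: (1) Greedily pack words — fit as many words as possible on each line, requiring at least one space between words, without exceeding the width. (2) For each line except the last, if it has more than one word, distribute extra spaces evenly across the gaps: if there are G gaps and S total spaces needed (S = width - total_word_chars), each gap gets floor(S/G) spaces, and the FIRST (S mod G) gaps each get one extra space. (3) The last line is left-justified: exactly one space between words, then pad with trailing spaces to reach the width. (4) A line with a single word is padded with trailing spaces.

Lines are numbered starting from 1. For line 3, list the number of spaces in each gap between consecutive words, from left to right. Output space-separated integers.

Line 1: ['have', 'milk', 'deep', 'at'] (min_width=17, slack=4)
Line 2: ['salty', 'structure', 'green'] (min_width=21, slack=0)
Line 3: ['bread', 'sky', 'system', 'how'] (min_width=20, slack=1)
Line 4: ['play', 'salty', 'bus', 'sleepy'] (min_width=21, slack=0)
Line 5: ['sleepy', 'box', 'journey'] (min_width=18, slack=3)
Line 6: ['kitchen', 'security'] (min_width=16, slack=5)
Line 7: ['support'] (min_width=7, slack=14)

Answer: 2 1 1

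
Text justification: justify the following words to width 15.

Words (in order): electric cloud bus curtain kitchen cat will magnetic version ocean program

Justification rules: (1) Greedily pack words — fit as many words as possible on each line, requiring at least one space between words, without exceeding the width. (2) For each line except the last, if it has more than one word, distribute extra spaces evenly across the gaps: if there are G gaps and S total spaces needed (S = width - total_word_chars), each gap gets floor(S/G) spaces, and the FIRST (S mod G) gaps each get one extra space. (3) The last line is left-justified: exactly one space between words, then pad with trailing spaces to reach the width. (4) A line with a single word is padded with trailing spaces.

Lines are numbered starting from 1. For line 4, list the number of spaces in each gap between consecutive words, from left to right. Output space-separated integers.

Line 1: ['electric', 'cloud'] (min_width=14, slack=1)
Line 2: ['bus', 'curtain'] (min_width=11, slack=4)
Line 3: ['kitchen', 'cat'] (min_width=11, slack=4)
Line 4: ['will', 'magnetic'] (min_width=13, slack=2)
Line 5: ['version', 'ocean'] (min_width=13, slack=2)
Line 6: ['program'] (min_width=7, slack=8)

Answer: 3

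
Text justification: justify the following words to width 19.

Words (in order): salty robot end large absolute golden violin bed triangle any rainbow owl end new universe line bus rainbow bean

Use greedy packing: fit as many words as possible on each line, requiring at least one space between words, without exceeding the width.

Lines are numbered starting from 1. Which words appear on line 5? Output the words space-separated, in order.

Answer: rainbow owl end new

Derivation:
Line 1: ['salty', 'robot', 'end'] (min_width=15, slack=4)
Line 2: ['large', 'absolute'] (min_width=14, slack=5)
Line 3: ['golden', 'violin', 'bed'] (min_width=17, slack=2)
Line 4: ['triangle', 'any'] (min_width=12, slack=7)
Line 5: ['rainbow', 'owl', 'end', 'new'] (min_width=19, slack=0)
Line 6: ['universe', 'line', 'bus'] (min_width=17, slack=2)
Line 7: ['rainbow', 'bean'] (min_width=12, slack=7)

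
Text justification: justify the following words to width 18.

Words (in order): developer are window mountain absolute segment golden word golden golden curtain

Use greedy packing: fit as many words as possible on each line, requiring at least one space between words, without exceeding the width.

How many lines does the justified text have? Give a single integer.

Answer: 5

Derivation:
Line 1: ['developer', 'are'] (min_width=13, slack=5)
Line 2: ['window', 'mountain'] (min_width=15, slack=3)
Line 3: ['absolute', 'segment'] (min_width=16, slack=2)
Line 4: ['golden', 'word', 'golden'] (min_width=18, slack=0)
Line 5: ['golden', 'curtain'] (min_width=14, slack=4)
Total lines: 5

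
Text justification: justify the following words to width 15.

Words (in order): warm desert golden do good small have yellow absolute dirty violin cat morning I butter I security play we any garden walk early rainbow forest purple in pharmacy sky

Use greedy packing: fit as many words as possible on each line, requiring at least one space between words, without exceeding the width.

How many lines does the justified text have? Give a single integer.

Line 1: ['warm', 'desert'] (min_width=11, slack=4)
Line 2: ['golden', 'do', 'good'] (min_width=14, slack=1)
Line 3: ['small', 'have'] (min_width=10, slack=5)
Line 4: ['yellow', 'absolute'] (min_width=15, slack=0)
Line 5: ['dirty', 'violin'] (min_width=12, slack=3)
Line 6: ['cat', 'morning', 'I'] (min_width=13, slack=2)
Line 7: ['butter', 'I'] (min_width=8, slack=7)
Line 8: ['security', 'play'] (min_width=13, slack=2)
Line 9: ['we', 'any', 'garden'] (min_width=13, slack=2)
Line 10: ['walk', 'early'] (min_width=10, slack=5)
Line 11: ['rainbow', 'forest'] (min_width=14, slack=1)
Line 12: ['purple', 'in'] (min_width=9, slack=6)
Line 13: ['pharmacy', 'sky'] (min_width=12, slack=3)
Total lines: 13

Answer: 13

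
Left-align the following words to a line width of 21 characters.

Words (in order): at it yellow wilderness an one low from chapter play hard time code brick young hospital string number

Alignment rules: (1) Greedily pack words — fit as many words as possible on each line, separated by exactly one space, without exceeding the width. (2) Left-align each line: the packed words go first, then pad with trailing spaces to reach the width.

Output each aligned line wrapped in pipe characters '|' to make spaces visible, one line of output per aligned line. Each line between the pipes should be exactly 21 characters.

Line 1: ['at', 'it', 'yellow'] (min_width=12, slack=9)
Line 2: ['wilderness', 'an', 'one', 'low'] (min_width=21, slack=0)
Line 3: ['from', 'chapter', 'play'] (min_width=17, slack=4)
Line 4: ['hard', 'time', 'code', 'brick'] (min_width=20, slack=1)
Line 5: ['young', 'hospital', 'string'] (min_width=21, slack=0)
Line 6: ['number'] (min_width=6, slack=15)

Answer: |at it yellow         |
|wilderness an one low|
|from chapter play    |
|hard time code brick |
|young hospital string|
|number               |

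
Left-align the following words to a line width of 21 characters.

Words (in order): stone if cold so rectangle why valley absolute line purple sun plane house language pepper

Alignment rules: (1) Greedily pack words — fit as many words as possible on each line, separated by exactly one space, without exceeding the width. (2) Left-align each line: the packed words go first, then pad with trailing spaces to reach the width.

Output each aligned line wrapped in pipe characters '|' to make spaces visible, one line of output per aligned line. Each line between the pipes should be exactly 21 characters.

Answer: |stone if cold so     |
|rectangle why valley |
|absolute line purple |
|sun plane house      |
|language pepper      |

Derivation:
Line 1: ['stone', 'if', 'cold', 'so'] (min_width=16, slack=5)
Line 2: ['rectangle', 'why', 'valley'] (min_width=20, slack=1)
Line 3: ['absolute', 'line', 'purple'] (min_width=20, slack=1)
Line 4: ['sun', 'plane', 'house'] (min_width=15, slack=6)
Line 5: ['language', 'pepper'] (min_width=15, slack=6)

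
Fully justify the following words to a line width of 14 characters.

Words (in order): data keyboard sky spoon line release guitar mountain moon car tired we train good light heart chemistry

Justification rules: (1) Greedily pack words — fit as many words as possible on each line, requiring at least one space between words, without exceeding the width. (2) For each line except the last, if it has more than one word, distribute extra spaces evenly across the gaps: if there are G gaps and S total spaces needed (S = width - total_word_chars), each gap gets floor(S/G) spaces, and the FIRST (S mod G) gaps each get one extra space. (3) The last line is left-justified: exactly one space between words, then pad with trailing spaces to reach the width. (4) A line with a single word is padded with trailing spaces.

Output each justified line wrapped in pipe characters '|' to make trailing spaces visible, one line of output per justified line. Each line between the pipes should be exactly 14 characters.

Answer: |data  keyboard|
|sky spoon line|
|release guitar|
|mountain  moon|
|car  tired  we|
|train     good|
|light    heart|
|chemistry     |

Derivation:
Line 1: ['data', 'keyboard'] (min_width=13, slack=1)
Line 2: ['sky', 'spoon', 'line'] (min_width=14, slack=0)
Line 3: ['release', 'guitar'] (min_width=14, slack=0)
Line 4: ['mountain', 'moon'] (min_width=13, slack=1)
Line 5: ['car', 'tired', 'we'] (min_width=12, slack=2)
Line 6: ['train', 'good'] (min_width=10, slack=4)
Line 7: ['light', 'heart'] (min_width=11, slack=3)
Line 8: ['chemistry'] (min_width=9, slack=5)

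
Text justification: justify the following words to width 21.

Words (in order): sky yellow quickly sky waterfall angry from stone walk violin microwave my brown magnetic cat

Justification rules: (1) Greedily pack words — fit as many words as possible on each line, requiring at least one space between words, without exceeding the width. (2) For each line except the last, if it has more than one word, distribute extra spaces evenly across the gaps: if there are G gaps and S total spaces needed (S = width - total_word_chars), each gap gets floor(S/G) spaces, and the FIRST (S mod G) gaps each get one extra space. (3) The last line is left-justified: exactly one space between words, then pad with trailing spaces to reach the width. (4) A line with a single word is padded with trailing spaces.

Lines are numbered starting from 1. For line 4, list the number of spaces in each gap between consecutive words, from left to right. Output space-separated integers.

Answer: 2 2

Derivation:
Line 1: ['sky', 'yellow', 'quickly'] (min_width=18, slack=3)
Line 2: ['sky', 'waterfall', 'angry'] (min_width=19, slack=2)
Line 3: ['from', 'stone', 'walk'] (min_width=15, slack=6)
Line 4: ['violin', 'microwave', 'my'] (min_width=19, slack=2)
Line 5: ['brown', 'magnetic', 'cat'] (min_width=18, slack=3)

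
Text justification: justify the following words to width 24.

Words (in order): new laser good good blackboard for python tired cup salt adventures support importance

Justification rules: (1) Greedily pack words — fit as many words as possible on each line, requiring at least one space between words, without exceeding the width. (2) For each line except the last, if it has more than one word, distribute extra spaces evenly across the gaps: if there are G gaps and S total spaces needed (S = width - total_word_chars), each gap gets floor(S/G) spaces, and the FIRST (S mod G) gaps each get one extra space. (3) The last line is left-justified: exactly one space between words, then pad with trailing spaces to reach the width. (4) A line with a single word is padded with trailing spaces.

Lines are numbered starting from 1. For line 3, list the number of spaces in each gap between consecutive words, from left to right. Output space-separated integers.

Line 1: ['new', 'laser', 'good', 'good'] (min_width=19, slack=5)
Line 2: ['blackboard', 'for', 'python'] (min_width=21, slack=3)
Line 3: ['tired', 'cup', 'salt'] (min_width=14, slack=10)
Line 4: ['adventures', 'support'] (min_width=18, slack=6)
Line 5: ['importance'] (min_width=10, slack=14)

Answer: 6 6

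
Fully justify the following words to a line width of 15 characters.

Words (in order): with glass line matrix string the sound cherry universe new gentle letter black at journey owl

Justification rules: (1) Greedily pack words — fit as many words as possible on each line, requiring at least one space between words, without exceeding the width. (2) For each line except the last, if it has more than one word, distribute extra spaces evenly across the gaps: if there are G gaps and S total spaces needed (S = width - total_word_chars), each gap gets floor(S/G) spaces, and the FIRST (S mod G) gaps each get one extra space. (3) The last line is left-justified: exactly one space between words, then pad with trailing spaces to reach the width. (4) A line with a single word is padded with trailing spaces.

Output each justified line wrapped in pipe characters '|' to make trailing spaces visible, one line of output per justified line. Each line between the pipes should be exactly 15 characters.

Line 1: ['with', 'glass', 'line'] (min_width=15, slack=0)
Line 2: ['matrix', 'string'] (min_width=13, slack=2)
Line 3: ['the', 'sound'] (min_width=9, slack=6)
Line 4: ['cherry', 'universe'] (min_width=15, slack=0)
Line 5: ['new', 'gentle'] (min_width=10, slack=5)
Line 6: ['letter', 'black', 'at'] (min_width=15, slack=0)
Line 7: ['journey', 'owl'] (min_width=11, slack=4)

Answer: |with glass line|
|matrix   string|
|the       sound|
|cherry universe|
|new      gentle|
|letter black at|
|journey owl    |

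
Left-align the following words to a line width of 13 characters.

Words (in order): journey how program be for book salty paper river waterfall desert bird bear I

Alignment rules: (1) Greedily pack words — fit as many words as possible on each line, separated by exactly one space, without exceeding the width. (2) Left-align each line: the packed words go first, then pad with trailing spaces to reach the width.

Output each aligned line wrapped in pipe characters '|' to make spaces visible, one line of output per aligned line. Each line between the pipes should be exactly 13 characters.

Line 1: ['journey', 'how'] (min_width=11, slack=2)
Line 2: ['program', 'be'] (min_width=10, slack=3)
Line 3: ['for', 'book'] (min_width=8, slack=5)
Line 4: ['salty', 'paper'] (min_width=11, slack=2)
Line 5: ['river'] (min_width=5, slack=8)
Line 6: ['waterfall'] (min_width=9, slack=4)
Line 7: ['desert', 'bird'] (min_width=11, slack=2)
Line 8: ['bear', 'I'] (min_width=6, slack=7)

Answer: |journey how  |
|program be   |
|for book     |
|salty paper  |
|river        |
|waterfall    |
|desert bird  |
|bear I       |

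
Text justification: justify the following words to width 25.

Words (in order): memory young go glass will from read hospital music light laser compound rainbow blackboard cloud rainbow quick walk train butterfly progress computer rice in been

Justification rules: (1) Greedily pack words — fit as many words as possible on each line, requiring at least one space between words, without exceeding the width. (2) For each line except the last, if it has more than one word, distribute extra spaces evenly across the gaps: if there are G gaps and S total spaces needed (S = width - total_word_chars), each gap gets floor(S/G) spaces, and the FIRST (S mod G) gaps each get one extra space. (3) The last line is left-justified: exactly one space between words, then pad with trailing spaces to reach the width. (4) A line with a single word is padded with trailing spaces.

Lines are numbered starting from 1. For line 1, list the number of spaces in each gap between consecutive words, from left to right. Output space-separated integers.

Line 1: ['memory', 'young', 'go', 'glass'] (min_width=21, slack=4)
Line 2: ['will', 'from', 'read', 'hospital'] (min_width=23, slack=2)
Line 3: ['music', 'light', 'laser'] (min_width=17, slack=8)
Line 4: ['compound', 'rainbow'] (min_width=16, slack=9)
Line 5: ['blackboard', 'cloud', 'rainbow'] (min_width=24, slack=1)
Line 6: ['quick', 'walk', 'train'] (min_width=16, slack=9)
Line 7: ['butterfly', 'progress'] (min_width=18, slack=7)
Line 8: ['computer', 'rice', 'in', 'been'] (min_width=21, slack=4)

Answer: 3 2 2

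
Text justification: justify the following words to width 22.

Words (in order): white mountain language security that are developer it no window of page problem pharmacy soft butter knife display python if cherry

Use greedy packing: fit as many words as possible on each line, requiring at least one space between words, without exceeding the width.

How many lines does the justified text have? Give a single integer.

Line 1: ['white', 'mountain'] (min_width=14, slack=8)
Line 2: ['language', 'security', 'that'] (min_width=22, slack=0)
Line 3: ['are', 'developer', 'it', 'no'] (min_width=19, slack=3)
Line 4: ['window', 'of', 'page', 'problem'] (min_width=22, slack=0)
Line 5: ['pharmacy', 'soft', 'butter'] (min_width=20, slack=2)
Line 6: ['knife', 'display', 'python'] (min_width=20, slack=2)
Line 7: ['if', 'cherry'] (min_width=9, slack=13)
Total lines: 7

Answer: 7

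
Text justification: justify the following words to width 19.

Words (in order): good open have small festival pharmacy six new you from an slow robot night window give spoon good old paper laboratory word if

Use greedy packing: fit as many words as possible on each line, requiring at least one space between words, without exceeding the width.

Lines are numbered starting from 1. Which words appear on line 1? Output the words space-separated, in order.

Answer: good open have

Derivation:
Line 1: ['good', 'open', 'have'] (min_width=14, slack=5)
Line 2: ['small', 'festival'] (min_width=14, slack=5)
Line 3: ['pharmacy', 'six', 'new'] (min_width=16, slack=3)
Line 4: ['you', 'from', 'an', 'slow'] (min_width=16, slack=3)
Line 5: ['robot', 'night', 'window'] (min_width=18, slack=1)
Line 6: ['give', 'spoon', 'good', 'old'] (min_width=19, slack=0)
Line 7: ['paper', 'laboratory'] (min_width=16, slack=3)
Line 8: ['word', 'if'] (min_width=7, slack=12)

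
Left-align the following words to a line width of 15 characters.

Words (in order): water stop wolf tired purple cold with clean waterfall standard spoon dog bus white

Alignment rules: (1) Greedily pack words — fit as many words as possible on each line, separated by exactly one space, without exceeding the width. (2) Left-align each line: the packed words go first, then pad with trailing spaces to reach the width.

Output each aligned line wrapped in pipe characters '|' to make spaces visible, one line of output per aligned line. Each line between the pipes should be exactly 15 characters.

Line 1: ['water', 'stop', 'wolf'] (min_width=15, slack=0)
Line 2: ['tired', 'purple'] (min_width=12, slack=3)
Line 3: ['cold', 'with', 'clean'] (min_width=15, slack=0)
Line 4: ['waterfall'] (min_width=9, slack=6)
Line 5: ['standard', 'spoon'] (min_width=14, slack=1)
Line 6: ['dog', 'bus', 'white'] (min_width=13, slack=2)

Answer: |water stop wolf|
|tired purple   |
|cold with clean|
|waterfall      |
|standard spoon |
|dog bus white  |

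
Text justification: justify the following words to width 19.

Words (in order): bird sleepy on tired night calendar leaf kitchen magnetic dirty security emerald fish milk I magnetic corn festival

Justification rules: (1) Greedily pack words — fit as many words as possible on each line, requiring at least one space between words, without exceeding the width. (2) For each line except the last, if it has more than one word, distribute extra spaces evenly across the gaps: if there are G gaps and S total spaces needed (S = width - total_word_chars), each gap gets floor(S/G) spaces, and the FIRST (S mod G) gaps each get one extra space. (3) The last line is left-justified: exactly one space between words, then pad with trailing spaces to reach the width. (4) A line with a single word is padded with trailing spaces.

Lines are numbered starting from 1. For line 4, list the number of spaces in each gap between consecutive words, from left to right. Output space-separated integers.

Answer: 4

Derivation:
Line 1: ['bird', 'sleepy', 'on'] (min_width=14, slack=5)
Line 2: ['tired', 'night'] (min_width=11, slack=8)
Line 3: ['calendar', 'leaf'] (min_width=13, slack=6)
Line 4: ['kitchen', 'magnetic'] (min_width=16, slack=3)
Line 5: ['dirty', 'security'] (min_width=14, slack=5)
Line 6: ['emerald', 'fish', 'milk', 'I'] (min_width=19, slack=0)
Line 7: ['magnetic', 'corn'] (min_width=13, slack=6)
Line 8: ['festival'] (min_width=8, slack=11)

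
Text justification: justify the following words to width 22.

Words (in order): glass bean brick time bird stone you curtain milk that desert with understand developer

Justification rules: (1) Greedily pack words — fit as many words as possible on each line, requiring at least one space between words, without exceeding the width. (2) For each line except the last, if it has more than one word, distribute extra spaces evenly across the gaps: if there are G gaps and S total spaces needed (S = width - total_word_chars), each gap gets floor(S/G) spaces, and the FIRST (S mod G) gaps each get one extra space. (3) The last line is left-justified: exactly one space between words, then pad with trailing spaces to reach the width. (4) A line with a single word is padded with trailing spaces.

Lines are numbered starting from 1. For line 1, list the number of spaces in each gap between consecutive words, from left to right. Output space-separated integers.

Line 1: ['glass', 'bean', 'brick', 'time'] (min_width=21, slack=1)
Line 2: ['bird', 'stone', 'you', 'curtain'] (min_width=22, slack=0)
Line 3: ['milk', 'that', 'desert', 'with'] (min_width=21, slack=1)
Line 4: ['understand', 'developer'] (min_width=20, slack=2)

Answer: 2 1 1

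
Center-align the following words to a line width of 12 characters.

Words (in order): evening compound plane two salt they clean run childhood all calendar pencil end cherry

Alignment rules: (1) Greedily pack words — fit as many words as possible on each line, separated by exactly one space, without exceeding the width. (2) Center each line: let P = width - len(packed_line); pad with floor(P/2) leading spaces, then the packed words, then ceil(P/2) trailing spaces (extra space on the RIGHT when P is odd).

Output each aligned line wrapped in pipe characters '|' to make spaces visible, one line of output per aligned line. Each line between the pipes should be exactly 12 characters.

Answer: |  evening   |
|  compound  |
| plane two  |
| salt they  |
| clean run  |
| childhood  |
|all calendar|
| pencil end |
|   cherry   |

Derivation:
Line 1: ['evening'] (min_width=7, slack=5)
Line 2: ['compound'] (min_width=8, slack=4)
Line 3: ['plane', 'two'] (min_width=9, slack=3)
Line 4: ['salt', 'they'] (min_width=9, slack=3)
Line 5: ['clean', 'run'] (min_width=9, slack=3)
Line 6: ['childhood'] (min_width=9, slack=3)
Line 7: ['all', 'calendar'] (min_width=12, slack=0)
Line 8: ['pencil', 'end'] (min_width=10, slack=2)
Line 9: ['cherry'] (min_width=6, slack=6)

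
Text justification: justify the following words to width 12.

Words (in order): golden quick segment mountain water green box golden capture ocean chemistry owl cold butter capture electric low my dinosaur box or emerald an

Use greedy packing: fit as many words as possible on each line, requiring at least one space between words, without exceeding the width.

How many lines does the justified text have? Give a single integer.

Line 1: ['golden', 'quick'] (min_width=12, slack=0)
Line 2: ['segment'] (min_width=7, slack=5)
Line 3: ['mountain'] (min_width=8, slack=4)
Line 4: ['water', 'green'] (min_width=11, slack=1)
Line 5: ['box', 'golden'] (min_width=10, slack=2)
Line 6: ['capture'] (min_width=7, slack=5)
Line 7: ['ocean'] (min_width=5, slack=7)
Line 8: ['chemistry'] (min_width=9, slack=3)
Line 9: ['owl', 'cold'] (min_width=8, slack=4)
Line 10: ['butter'] (min_width=6, slack=6)
Line 11: ['capture'] (min_width=7, slack=5)
Line 12: ['electric', 'low'] (min_width=12, slack=0)
Line 13: ['my', 'dinosaur'] (min_width=11, slack=1)
Line 14: ['box', 'or'] (min_width=6, slack=6)
Line 15: ['emerald', 'an'] (min_width=10, slack=2)
Total lines: 15

Answer: 15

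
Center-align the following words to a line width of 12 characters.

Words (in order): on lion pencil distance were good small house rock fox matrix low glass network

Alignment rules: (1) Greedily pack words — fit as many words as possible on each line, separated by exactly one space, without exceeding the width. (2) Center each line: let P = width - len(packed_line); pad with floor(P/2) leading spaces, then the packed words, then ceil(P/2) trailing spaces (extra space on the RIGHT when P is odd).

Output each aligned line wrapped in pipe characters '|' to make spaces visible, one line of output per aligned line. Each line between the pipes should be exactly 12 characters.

Line 1: ['on', 'lion'] (min_width=7, slack=5)
Line 2: ['pencil'] (min_width=6, slack=6)
Line 3: ['distance'] (min_width=8, slack=4)
Line 4: ['were', 'good'] (min_width=9, slack=3)
Line 5: ['small', 'house'] (min_width=11, slack=1)
Line 6: ['rock', 'fox'] (min_width=8, slack=4)
Line 7: ['matrix', 'low'] (min_width=10, slack=2)
Line 8: ['glass'] (min_width=5, slack=7)
Line 9: ['network'] (min_width=7, slack=5)

Answer: |  on lion   |
|   pencil   |
|  distance  |
| were good  |
|small house |
|  rock fox  |
| matrix low |
|   glass    |
|  network   |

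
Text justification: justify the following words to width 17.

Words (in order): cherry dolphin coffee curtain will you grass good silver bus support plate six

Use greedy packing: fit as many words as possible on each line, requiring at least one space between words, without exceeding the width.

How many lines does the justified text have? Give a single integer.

Answer: 5

Derivation:
Line 1: ['cherry', 'dolphin'] (min_width=14, slack=3)
Line 2: ['coffee', 'curtain'] (min_width=14, slack=3)
Line 3: ['will', 'you', 'grass'] (min_width=14, slack=3)
Line 4: ['good', 'silver', 'bus'] (min_width=15, slack=2)
Line 5: ['support', 'plate', 'six'] (min_width=17, slack=0)
Total lines: 5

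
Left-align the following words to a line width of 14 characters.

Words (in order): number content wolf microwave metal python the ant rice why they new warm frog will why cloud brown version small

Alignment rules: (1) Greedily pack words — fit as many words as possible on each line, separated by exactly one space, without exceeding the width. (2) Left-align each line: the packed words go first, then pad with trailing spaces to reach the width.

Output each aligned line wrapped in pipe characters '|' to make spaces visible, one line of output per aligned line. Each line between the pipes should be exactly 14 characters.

Answer: |number content|
|wolf microwave|
|metal python  |
|the ant rice  |
|why they new  |
|warm frog will|
|why cloud     |
|brown version |
|small         |

Derivation:
Line 1: ['number', 'content'] (min_width=14, slack=0)
Line 2: ['wolf', 'microwave'] (min_width=14, slack=0)
Line 3: ['metal', 'python'] (min_width=12, slack=2)
Line 4: ['the', 'ant', 'rice'] (min_width=12, slack=2)
Line 5: ['why', 'they', 'new'] (min_width=12, slack=2)
Line 6: ['warm', 'frog', 'will'] (min_width=14, slack=0)
Line 7: ['why', 'cloud'] (min_width=9, slack=5)
Line 8: ['brown', 'version'] (min_width=13, slack=1)
Line 9: ['small'] (min_width=5, slack=9)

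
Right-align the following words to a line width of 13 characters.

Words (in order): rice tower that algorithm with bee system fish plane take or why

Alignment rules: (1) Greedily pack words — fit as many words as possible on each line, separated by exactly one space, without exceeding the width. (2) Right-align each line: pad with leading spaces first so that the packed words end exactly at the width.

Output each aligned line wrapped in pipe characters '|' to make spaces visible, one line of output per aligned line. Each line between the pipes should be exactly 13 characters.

Line 1: ['rice', 'tower'] (min_width=10, slack=3)
Line 2: ['that'] (min_width=4, slack=9)
Line 3: ['algorithm'] (min_width=9, slack=4)
Line 4: ['with', 'bee'] (min_width=8, slack=5)
Line 5: ['system', 'fish'] (min_width=11, slack=2)
Line 6: ['plane', 'take', 'or'] (min_width=13, slack=0)
Line 7: ['why'] (min_width=3, slack=10)

Answer: |   rice tower|
|         that|
|    algorithm|
|     with bee|
|  system fish|
|plane take or|
|          why|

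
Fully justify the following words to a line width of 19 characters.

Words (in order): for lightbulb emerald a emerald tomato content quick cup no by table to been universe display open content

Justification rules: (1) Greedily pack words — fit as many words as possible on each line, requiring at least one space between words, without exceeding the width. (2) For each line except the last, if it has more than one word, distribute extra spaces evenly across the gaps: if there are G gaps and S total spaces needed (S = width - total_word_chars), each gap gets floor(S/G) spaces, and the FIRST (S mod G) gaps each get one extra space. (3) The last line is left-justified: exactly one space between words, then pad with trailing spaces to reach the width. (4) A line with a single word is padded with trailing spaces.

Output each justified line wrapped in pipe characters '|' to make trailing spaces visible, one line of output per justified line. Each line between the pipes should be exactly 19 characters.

Answer: |for       lightbulb|
|emerald  a  emerald|
|tomato      content|
|quick   cup  no  by|
|table    to    been|
|universe    display|
|open content       |

Derivation:
Line 1: ['for', 'lightbulb'] (min_width=13, slack=6)
Line 2: ['emerald', 'a', 'emerald'] (min_width=17, slack=2)
Line 3: ['tomato', 'content'] (min_width=14, slack=5)
Line 4: ['quick', 'cup', 'no', 'by'] (min_width=15, slack=4)
Line 5: ['table', 'to', 'been'] (min_width=13, slack=6)
Line 6: ['universe', 'display'] (min_width=16, slack=3)
Line 7: ['open', 'content'] (min_width=12, slack=7)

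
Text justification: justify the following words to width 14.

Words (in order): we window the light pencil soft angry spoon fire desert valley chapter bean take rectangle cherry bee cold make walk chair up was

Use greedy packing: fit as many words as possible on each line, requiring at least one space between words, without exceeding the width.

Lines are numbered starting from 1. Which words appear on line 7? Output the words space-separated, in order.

Answer: take rectangle

Derivation:
Line 1: ['we', 'window', 'the'] (min_width=13, slack=1)
Line 2: ['light', 'pencil'] (min_width=12, slack=2)
Line 3: ['soft', 'angry'] (min_width=10, slack=4)
Line 4: ['spoon', 'fire'] (min_width=10, slack=4)
Line 5: ['desert', 'valley'] (min_width=13, slack=1)
Line 6: ['chapter', 'bean'] (min_width=12, slack=2)
Line 7: ['take', 'rectangle'] (min_width=14, slack=0)
Line 8: ['cherry', 'bee'] (min_width=10, slack=4)
Line 9: ['cold', 'make', 'walk'] (min_width=14, slack=0)
Line 10: ['chair', 'up', 'was'] (min_width=12, slack=2)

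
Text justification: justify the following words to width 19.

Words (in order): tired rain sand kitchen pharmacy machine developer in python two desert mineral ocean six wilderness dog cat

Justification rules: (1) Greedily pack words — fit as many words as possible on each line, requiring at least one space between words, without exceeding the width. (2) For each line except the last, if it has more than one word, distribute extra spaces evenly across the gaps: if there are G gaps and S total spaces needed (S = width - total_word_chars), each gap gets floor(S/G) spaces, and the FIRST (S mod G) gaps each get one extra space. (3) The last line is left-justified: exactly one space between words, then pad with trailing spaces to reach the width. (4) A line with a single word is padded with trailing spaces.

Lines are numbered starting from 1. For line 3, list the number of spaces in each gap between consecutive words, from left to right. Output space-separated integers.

Answer: 3

Derivation:
Line 1: ['tired', 'rain', 'sand'] (min_width=15, slack=4)
Line 2: ['kitchen', 'pharmacy'] (min_width=16, slack=3)
Line 3: ['machine', 'developer'] (min_width=17, slack=2)
Line 4: ['in', 'python', 'two'] (min_width=13, slack=6)
Line 5: ['desert', 'mineral'] (min_width=14, slack=5)
Line 6: ['ocean', 'six'] (min_width=9, slack=10)
Line 7: ['wilderness', 'dog', 'cat'] (min_width=18, slack=1)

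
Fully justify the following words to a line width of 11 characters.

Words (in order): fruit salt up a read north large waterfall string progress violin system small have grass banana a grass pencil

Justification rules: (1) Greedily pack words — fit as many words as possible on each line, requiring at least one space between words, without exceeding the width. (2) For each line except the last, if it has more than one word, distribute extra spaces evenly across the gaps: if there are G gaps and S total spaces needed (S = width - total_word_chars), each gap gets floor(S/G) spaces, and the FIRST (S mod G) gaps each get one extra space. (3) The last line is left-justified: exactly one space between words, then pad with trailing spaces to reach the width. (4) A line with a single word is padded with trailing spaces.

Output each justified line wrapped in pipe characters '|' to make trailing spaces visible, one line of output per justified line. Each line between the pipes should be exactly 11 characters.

Line 1: ['fruit', 'salt'] (min_width=10, slack=1)
Line 2: ['up', 'a', 'read'] (min_width=9, slack=2)
Line 3: ['north', 'large'] (min_width=11, slack=0)
Line 4: ['waterfall'] (min_width=9, slack=2)
Line 5: ['string'] (min_width=6, slack=5)
Line 6: ['progress'] (min_width=8, slack=3)
Line 7: ['violin'] (min_width=6, slack=5)
Line 8: ['system'] (min_width=6, slack=5)
Line 9: ['small', 'have'] (min_width=10, slack=1)
Line 10: ['grass'] (min_width=5, slack=6)
Line 11: ['banana', 'a'] (min_width=8, slack=3)
Line 12: ['grass'] (min_width=5, slack=6)
Line 13: ['pencil'] (min_width=6, slack=5)

Answer: |fruit  salt|
|up  a  read|
|north large|
|waterfall  |
|string     |
|progress   |
|violin     |
|system     |
|small  have|
|grass      |
|banana    a|
|grass      |
|pencil     |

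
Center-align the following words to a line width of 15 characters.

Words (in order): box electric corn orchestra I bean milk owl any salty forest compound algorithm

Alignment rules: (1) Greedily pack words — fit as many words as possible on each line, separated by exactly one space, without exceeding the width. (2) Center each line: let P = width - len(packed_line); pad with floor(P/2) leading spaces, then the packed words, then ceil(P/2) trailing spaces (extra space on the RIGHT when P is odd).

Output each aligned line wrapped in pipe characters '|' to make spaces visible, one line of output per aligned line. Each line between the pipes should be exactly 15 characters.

Line 1: ['box', 'electric'] (min_width=12, slack=3)
Line 2: ['corn', 'orchestra'] (min_width=14, slack=1)
Line 3: ['I', 'bean', 'milk', 'owl'] (min_width=15, slack=0)
Line 4: ['any', 'salty'] (min_width=9, slack=6)
Line 5: ['forest', 'compound'] (min_width=15, slack=0)
Line 6: ['algorithm'] (min_width=9, slack=6)

Answer: | box electric  |
|corn orchestra |
|I bean milk owl|
|   any salty   |
|forest compound|
|   algorithm   |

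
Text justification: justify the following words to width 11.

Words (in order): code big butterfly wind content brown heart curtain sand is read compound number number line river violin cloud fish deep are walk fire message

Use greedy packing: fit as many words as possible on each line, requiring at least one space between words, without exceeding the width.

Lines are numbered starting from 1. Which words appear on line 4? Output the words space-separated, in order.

Answer: content

Derivation:
Line 1: ['code', 'big'] (min_width=8, slack=3)
Line 2: ['butterfly'] (min_width=9, slack=2)
Line 3: ['wind'] (min_width=4, slack=7)
Line 4: ['content'] (min_width=7, slack=4)
Line 5: ['brown', 'heart'] (min_width=11, slack=0)
Line 6: ['curtain'] (min_width=7, slack=4)
Line 7: ['sand', 'is'] (min_width=7, slack=4)
Line 8: ['read'] (min_width=4, slack=7)
Line 9: ['compound'] (min_width=8, slack=3)
Line 10: ['number'] (min_width=6, slack=5)
Line 11: ['number', 'line'] (min_width=11, slack=0)
Line 12: ['river'] (min_width=5, slack=6)
Line 13: ['violin'] (min_width=6, slack=5)
Line 14: ['cloud', 'fish'] (min_width=10, slack=1)
Line 15: ['deep', 'are'] (min_width=8, slack=3)
Line 16: ['walk', 'fire'] (min_width=9, slack=2)
Line 17: ['message'] (min_width=7, slack=4)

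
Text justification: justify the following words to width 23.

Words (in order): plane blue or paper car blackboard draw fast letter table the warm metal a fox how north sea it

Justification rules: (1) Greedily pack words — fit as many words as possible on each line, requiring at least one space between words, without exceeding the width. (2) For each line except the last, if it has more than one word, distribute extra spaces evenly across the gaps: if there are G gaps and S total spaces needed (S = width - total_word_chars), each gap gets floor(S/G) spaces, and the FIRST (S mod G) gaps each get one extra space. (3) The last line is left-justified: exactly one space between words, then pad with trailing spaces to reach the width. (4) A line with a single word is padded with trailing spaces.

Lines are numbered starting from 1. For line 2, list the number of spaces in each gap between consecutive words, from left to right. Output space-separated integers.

Line 1: ['plane', 'blue', 'or', 'paper', 'car'] (min_width=23, slack=0)
Line 2: ['blackboard', 'draw', 'fast'] (min_width=20, slack=3)
Line 3: ['letter', 'table', 'the', 'warm'] (min_width=21, slack=2)
Line 4: ['metal', 'a', 'fox', 'how', 'north'] (min_width=21, slack=2)
Line 5: ['sea', 'it'] (min_width=6, slack=17)

Answer: 3 2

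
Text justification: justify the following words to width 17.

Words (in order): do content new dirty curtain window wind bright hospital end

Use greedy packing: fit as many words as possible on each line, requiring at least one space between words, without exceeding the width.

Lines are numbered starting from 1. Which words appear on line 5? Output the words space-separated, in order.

Answer: end

Derivation:
Line 1: ['do', 'content', 'new'] (min_width=14, slack=3)
Line 2: ['dirty', 'curtain'] (min_width=13, slack=4)
Line 3: ['window', 'wind'] (min_width=11, slack=6)
Line 4: ['bright', 'hospital'] (min_width=15, slack=2)
Line 5: ['end'] (min_width=3, slack=14)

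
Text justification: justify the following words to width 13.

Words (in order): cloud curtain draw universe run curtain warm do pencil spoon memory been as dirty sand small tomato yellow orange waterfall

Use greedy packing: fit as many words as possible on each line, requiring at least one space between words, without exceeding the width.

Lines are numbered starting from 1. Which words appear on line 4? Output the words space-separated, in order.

Answer: warm do

Derivation:
Line 1: ['cloud', 'curtain'] (min_width=13, slack=0)
Line 2: ['draw', 'universe'] (min_width=13, slack=0)
Line 3: ['run', 'curtain'] (min_width=11, slack=2)
Line 4: ['warm', 'do'] (min_width=7, slack=6)
Line 5: ['pencil', 'spoon'] (min_width=12, slack=1)
Line 6: ['memory', 'been'] (min_width=11, slack=2)
Line 7: ['as', 'dirty', 'sand'] (min_width=13, slack=0)
Line 8: ['small', 'tomato'] (min_width=12, slack=1)
Line 9: ['yellow', 'orange'] (min_width=13, slack=0)
Line 10: ['waterfall'] (min_width=9, slack=4)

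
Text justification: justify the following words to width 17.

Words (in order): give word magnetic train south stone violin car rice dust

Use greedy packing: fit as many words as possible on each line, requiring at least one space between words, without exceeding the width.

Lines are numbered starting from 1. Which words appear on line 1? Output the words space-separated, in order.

Line 1: ['give', 'word'] (min_width=9, slack=8)
Line 2: ['magnetic', 'train'] (min_width=14, slack=3)
Line 3: ['south', 'stone'] (min_width=11, slack=6)
Line 4: ['violin', 'car', 'rice'] (min_width=15, slack=2)
Line 5: ['dust'] (min_width=4, slack=13)

Answer: give word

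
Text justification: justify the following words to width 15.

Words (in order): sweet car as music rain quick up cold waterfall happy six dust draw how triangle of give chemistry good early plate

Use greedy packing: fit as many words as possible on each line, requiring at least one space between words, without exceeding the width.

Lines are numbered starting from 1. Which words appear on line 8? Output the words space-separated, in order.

Line 1: ['sweet', 'car', 'as'] (min_width=12, slack=3)
Line 2: ['music', 'rain'] (min_width=10, slack=5)
Line 3: ['quick', 'up', 'cold'] (min_width=13, slack=2)
Line 4: ['waterfall', 'happy'] (min_width=15, slack=0)
Line 5: ['six', 'dust', 'draw'] (min_width=13, slack=2)
Line 6: ['how', 'triangle', 'of'] (min_width=15, slack=0)
Line 7: ['give', 'chemistry'] (min_width=14, slack=1)
Line 8: ['good', 'early'] (min_width=10, slack=5)
Line 9: ['plate'] (min_width=5, slack=10)

Answer: good early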